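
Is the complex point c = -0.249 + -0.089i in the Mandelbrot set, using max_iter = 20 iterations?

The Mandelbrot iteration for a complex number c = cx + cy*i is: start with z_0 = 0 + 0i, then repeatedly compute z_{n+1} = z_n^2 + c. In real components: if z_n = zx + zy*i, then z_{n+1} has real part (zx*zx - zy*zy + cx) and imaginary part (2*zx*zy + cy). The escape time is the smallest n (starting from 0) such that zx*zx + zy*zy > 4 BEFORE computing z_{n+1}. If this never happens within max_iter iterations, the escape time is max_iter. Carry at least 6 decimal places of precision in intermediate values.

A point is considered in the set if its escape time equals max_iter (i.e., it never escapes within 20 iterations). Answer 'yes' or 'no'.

z_0 = 0 + 0i, c = -0.2490 + -0.0890i
Iter 1: z = -0.2490 + -0.0890i, |z|^2 = 0.0699
Iter 2: z = -0.1949 + -0.0447i, |z|^2 = 0.0400
Iter 3: z = -0.2130 + -0.0716i, |z|^2 = 0.0505
Iter 4: z = -0.2088 + -0.0585i, |z|^2 = 0.0470
Iter 5: z = -0.2088 + -0.0646i, |z|^2 = 0.0478
Iter 6: z = -0.2096 + -0.0620i, |z|^2 = 0.0478
Iter 7: z = -0.2089 + -0.0630i, |z|^2 = 0.0476
Iter 8: z = -0.2093 + -0.0627i, |z|^2 = 0.0477
Iter 9: z = -0.2091 + -0.0628i, |z|^2 = 0.0477
Iter 10: z = -0.2092 + -0.0628i, |z|^2 = 0.0477
Iter 11: z = -0.2092 + -0.0627i, |z|^2 = 0.0477
Iter 12: z = -0.2092 + -0.0628i, |z|^2 = 0.0477
Iter 13: z = -0.2092 + -0.0627i, |z|^2 = 0.0477
Iter 14: z = -0.2092 + -0.0627i, |z|^2 = 0.0477
Iter 15: z = -0.2092 + -0.0627i, |z|^2 = 0.0477
Iter 16: z = -0.2092 + -0.0627i, |z|^2 = 0.0477
Iter 17: z = -0.2092 + -0.0627i, |z|^2 = 0.0477
Iter 18: z = -0.2092 + -0.0627i, |z|^2 = 0.0477
Iter 19: z = -0.2092 + -0.0627i, |z|^2 = 0.0477
Did not escape in 20 iterations → in set

Answer: yes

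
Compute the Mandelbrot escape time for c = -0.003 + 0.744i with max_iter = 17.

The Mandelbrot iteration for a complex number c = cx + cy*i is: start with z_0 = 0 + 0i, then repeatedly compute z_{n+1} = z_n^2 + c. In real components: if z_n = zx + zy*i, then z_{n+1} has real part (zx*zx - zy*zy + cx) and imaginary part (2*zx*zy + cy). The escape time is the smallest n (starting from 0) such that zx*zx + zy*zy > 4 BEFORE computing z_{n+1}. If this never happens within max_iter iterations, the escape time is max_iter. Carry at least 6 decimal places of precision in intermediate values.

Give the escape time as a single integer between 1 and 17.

Answer: 17

Derivation:
z_0 = 0 + 0i, c = -0.0030 + 0.7440i
Iter 1: z = -0.0030 + 0.7440i, |z|^2 = 0.5535
Iter 2: z = -0.5565 + 0.7395i, |z|^2 = 0.8566
Iter 3: z = -0.2402 + -0.0791i, |z|^2 = 0.0640
Iter 4: z = 0.0484 + 0.7820i, |z|^2 = 0.6139
Iter 5: z = -0.6122 + 0.8197i, |z|^2 = 1.0468
Iter 6: z = -0.3002 + -0.2597i, |z|^2 = 0.1576
Iter 7: z = 0.0197 + 0.8999i, |z|^2 = 0.8102
Iter 8: z = -0.8125 + 0.7794i, |z|^2 = 1.2675
Iter 9: z = 0.0497 + -0.5224i, |z|^2 = 0.2754
Iter 10: z = -0.2735 + 0.6921i, |z|^2 = 0.5538
Iter 11: z = -0.4072 + 0.3654i, |z|^2 = 0.2994
Iter 12: z = 0.0293 + 0.4464i, |z|^2 = 0.2001
Iter 13: z = -0.2014 + 0.7701i, |z|^2 = 0.6337
Iter 14: z = -0.5556 + 0.4338i, |z|^2 = 0.4968
Iter 15: z = 0.1175 + 0.2620i, |z|^2 = 0.0824
Iter 16: z = -0.0578 + 0.8056i, |z|^2 = 0.6523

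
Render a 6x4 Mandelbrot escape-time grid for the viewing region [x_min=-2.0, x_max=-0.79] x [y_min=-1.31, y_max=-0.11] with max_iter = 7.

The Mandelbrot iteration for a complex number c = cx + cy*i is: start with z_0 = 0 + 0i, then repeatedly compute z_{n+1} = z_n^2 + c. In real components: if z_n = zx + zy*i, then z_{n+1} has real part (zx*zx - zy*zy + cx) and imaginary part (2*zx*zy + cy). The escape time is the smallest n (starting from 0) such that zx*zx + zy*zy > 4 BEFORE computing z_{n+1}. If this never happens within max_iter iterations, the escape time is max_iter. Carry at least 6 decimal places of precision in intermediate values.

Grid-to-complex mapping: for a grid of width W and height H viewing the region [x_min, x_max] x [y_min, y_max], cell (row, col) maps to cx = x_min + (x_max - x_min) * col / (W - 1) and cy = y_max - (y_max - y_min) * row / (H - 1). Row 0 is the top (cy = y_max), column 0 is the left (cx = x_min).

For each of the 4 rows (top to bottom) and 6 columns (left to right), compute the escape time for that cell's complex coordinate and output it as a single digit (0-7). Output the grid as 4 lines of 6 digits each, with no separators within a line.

(row=0, col=0): c = -2.0000 + -0.1100i → escape time 1
(row=0, col=1): c = -1.7580 + -0.1100i → escape time 4
(row=0, col=2): c = -1.5160 + -0.1100i → escape time 7
(row=0, col=3): c = -1.2740 + -0.1100i → escape time 7
(row=0, col=4): c = -1.0320 + -0.1100i → escape time 7
(row=0, col=5): c = -0.7900 + -0.1100i → escape time 7
(row=1, col=0): c = -2.0000 + -0.5100i → escape time 1
(row=1, col=1): c = -1.7580 + -0.5100i → escape time 3
(row=1, col=2): c = -1.5160 + -0.5100i → escape time 3
(row=1, col=3): c = -1.2740 + -0.5100i → escape time 4
(row=1, col=4): c = -1.0320 + -0.5100i → escape time 5
(row=1, col=5): c = -0.7900 + -0.5100i → escape time 6
(row=2, col=0): c = -2.0000 + -0.9100i → escape time 1
(row=2, col=1): c = -1.7580 + -0.9100i → escape time 2
(row=2, col=2): c = -1.5160 + -0.9100i → escape time 3
(row=2, col=3): c = -1.2740 + -0.9100i → escape time 3
(row=2, col=4): c = -1.0320 + -0.9100i → escape time 3
(row=2, col=5): c = -0.7900 + -0.9100i → escape time 4
(row=3, col=0): c = -2.0000 + -1.3100i → escape time 1
(row=3, col=1): c = -1.7580 + -1.3100i → escape time 1
(row=3, col=2): c = -1.5160 + -1.3100i → escape time 1
(row=3, col=3): c = -1.2740 + -1.3100i → escape time 2
(row=3, col=4): c = -1.0320 + -1.3100i → escape time 2
(row=3, col=5): c = -0.7900 + -1.3100i → escape time 2

Answer: 147777
133456
123334
111222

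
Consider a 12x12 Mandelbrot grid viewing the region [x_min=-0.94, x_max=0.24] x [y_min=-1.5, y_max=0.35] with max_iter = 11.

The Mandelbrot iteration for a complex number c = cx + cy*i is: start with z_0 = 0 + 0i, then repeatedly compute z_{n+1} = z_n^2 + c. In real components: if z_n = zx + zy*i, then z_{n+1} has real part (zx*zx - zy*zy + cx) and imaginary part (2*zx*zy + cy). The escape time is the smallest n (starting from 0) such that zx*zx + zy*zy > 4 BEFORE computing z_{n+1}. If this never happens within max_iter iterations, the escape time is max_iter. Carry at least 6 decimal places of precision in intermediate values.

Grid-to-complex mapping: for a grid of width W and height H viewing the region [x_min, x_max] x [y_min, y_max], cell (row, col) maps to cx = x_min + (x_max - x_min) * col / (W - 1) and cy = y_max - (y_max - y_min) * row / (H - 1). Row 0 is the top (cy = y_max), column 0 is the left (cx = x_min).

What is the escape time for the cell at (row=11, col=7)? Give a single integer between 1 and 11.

z_0 = 0 + 0i, c = -0.1891 + -1.5000i
Iter 1: z = -0.1891 + -1.5000i, |z|^2 = 2.2858
Iter 2: z = -2.4033 + -0.9327i, |z|^2 = 6.6460
Escaped at iteration 2

Answer: 2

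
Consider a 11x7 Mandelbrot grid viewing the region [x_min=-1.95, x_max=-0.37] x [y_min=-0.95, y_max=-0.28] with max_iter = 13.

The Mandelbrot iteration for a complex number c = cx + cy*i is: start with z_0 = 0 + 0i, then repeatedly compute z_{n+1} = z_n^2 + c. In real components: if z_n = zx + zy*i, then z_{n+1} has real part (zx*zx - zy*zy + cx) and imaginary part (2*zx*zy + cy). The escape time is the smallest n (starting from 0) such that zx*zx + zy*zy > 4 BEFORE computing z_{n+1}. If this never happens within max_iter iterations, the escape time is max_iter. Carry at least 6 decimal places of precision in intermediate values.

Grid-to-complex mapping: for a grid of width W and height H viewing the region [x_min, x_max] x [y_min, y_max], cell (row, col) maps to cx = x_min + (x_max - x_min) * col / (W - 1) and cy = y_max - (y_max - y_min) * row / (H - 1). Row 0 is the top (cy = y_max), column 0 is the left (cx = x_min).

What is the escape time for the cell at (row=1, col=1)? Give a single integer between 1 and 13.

Answer: 3

Derivation:
z_0 = 0 + 0i, c = -1.7920 + -0.3917i
Iter 1: z = -1.7920 + -0.3917i, |z|^2 = 3.3647
Iter 2: z = 1.2659 + 1.0121i, |z|^2 = 2.6267
Iter 3: z = -1.2139 + 2.1706i, |z|^2 = 6.1850
Escaped at iteration 3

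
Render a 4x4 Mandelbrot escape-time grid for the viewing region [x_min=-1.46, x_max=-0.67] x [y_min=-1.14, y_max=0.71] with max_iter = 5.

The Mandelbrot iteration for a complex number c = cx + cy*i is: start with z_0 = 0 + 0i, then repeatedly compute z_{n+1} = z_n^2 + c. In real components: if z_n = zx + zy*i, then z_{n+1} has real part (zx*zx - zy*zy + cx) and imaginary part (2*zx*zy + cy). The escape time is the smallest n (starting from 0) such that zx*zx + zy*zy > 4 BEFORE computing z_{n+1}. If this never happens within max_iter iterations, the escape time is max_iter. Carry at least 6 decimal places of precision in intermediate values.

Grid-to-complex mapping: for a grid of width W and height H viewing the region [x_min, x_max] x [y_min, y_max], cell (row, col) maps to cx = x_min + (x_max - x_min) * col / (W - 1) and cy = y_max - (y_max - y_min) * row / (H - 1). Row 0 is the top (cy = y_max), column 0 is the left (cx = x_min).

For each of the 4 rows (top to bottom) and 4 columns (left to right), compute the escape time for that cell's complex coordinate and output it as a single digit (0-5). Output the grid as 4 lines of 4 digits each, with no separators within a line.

(row=0, col=0): c = -1.4600 + 0.7100i → escape time 3
(row=0, col=1): c = -1.1967 + 0.7100i → escape time 3
(row=0, col=2): c = -0.9333 + 0.7100i → escape time 4
(row=0, col=3): c = -0.6700 + 0.7100i → escape time 5
(row=1, col=0): c = -1.4600 + 0.0933i → escape time 5
(row=1, col=1): c = -1.1967 + 0.0933i → escape time 5
(row=1, col=2): c = -0.9333 + 0.0933i → escape time 5
(row=1, col=3): c = -0.6700 + 0.0933i → escape time 5
(row=2, col=0): c = -1.4600 + -0.5233i → escape time 3
(row=2, col=1): c = -1.1967 + -0.5233i → escape time 4
(row=2, col=2): c = -0.9333 + -0.5233i → escape time 5
(row=2, col=3): c = -0.6700 + -0.5233i → escape time 5
(row=3, col=0): c = -1.4600 + -1.1400i → escape time 2
(row=3, col=1): c = -1.1967 + -1.1400i → escape time 3
(row=3, col=2): c = -0.9333 + -1.1400i → escape time 3
(row=3, col=3): c = -0.6700 + -1.1400i → escape time 3

Answer: 3345
5555
3455
2333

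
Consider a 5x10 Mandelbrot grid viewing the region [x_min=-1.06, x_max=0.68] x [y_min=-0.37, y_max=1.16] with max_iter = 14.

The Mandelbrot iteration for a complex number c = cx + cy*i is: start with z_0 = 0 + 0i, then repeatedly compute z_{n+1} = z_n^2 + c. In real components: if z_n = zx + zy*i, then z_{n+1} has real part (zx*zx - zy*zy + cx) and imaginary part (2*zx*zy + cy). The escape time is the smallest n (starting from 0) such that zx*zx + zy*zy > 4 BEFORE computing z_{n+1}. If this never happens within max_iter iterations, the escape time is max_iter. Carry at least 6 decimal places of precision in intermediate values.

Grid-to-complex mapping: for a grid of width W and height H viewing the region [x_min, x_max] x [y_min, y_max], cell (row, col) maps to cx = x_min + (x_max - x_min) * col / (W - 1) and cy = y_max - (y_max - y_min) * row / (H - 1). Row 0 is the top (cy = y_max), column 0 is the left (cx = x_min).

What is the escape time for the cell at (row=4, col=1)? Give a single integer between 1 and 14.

z_0 = 0 + 0i, c = -0.6250 + 0.4800i
Iter 1: z = -0.6250 + 0.4800i, |z|^2 = 0.6210
Iter 2: z = -0.4648 + -0.1200i, |z|^2 = 0.2304
Iter 3: z = -0.4234 + 0.5915i, |z|^2 = 0.5292
Iter 4: z = -0.7957 + -0.0209i, |z|^2 = 0.6335
Iter 5: z = 0.0077 + 0.5133i, |z|^2 = 0.2635
Iter 6: z = -0.8884 + 0.4879i, |z|^2 = 1.0272
Iter 7: z = -0.0738 + -0.3868i, |z|^2 = 0.1551
Iter 8: z = -0.7692 + 0.5371i, |z|^2 = 0.8801
Iter 9: z = -0.3218 + -0.3462i, |z|^2 = 0.2234
Iter 10: z = -0.6413 + 0.7028i, |z|^2 = 0.9053
Iter 11: z = -0.7077 + -0.4215i, |z|^2 = 0.6785
Iter 12: z = -0.3018 + 1.0766i, |z|^2 = 1.2501
Iter 13: z = -1.6930 + -0.1698i, |z|^2 = 2.8950

Answer: 14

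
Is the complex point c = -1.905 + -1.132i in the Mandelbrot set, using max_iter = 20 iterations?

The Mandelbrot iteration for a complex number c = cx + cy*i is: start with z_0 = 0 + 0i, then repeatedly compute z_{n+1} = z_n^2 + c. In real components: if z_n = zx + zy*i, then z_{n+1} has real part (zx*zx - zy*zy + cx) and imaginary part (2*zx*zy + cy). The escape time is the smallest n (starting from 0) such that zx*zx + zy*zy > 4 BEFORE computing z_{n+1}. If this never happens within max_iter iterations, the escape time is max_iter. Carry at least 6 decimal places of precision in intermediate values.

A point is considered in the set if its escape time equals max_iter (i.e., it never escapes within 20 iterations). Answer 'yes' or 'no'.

z_0 = 0 + 0i, c = -1.9050 + -1.1320i
Iter 1: z = -1.9050 + -1.1320i, |z|^2 = 4.9104
Escaped at iteration 1

Answer: no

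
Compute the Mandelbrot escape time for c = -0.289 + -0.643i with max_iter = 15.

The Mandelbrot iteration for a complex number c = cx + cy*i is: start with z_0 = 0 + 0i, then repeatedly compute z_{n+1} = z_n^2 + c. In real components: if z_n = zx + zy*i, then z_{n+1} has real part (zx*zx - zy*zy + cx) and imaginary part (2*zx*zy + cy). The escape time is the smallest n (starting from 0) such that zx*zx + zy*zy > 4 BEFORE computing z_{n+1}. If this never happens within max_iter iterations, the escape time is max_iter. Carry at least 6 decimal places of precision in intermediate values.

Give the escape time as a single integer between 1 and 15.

z_0 = 0 + 0i, c = -0.2890 + -0.6430i
Iter 1: z = -0.2890 + -0.6430i, |z|^2 = 0.4970
Iter 2: z = -0.6189 + -0.2713i, |z|^2 = 0.4567
Iter 3: z = 0.0204 + -0.3071i, |z|^2 = 0.0947
Iter 4: z = -0.3829 + -0.6556i, |z|^2 = 0.5764
Iter 5: z = -0.5721 + -0.1410i, |z|^2 = 0.3472
Iter 6: z = 0.0185 + -0.4817i, |z|^2 = 0.2324
Iter 7: z = -0.5207 + -0.6608i, |z|^2 = 0.7078
Iter 8: z = -0.4545 + 0.0451i, |z|^2 = 0.2086
Iter 9: z = -0.0844 + -0.6840i, |z|^2 = 0.4750
Iter 10: z = -0.7498 + -0.5275i, |z|^2 = 0.8404
Iter 11: z = -0.0051 + 0.1480i, |z|^2 = 0.0219
Iter 12: z = -0.3109 + -0.6445i, |z|^2 = 0.5120
Iter 13: z = -0.6078 + -0.2423i, |z|^2 = 0.4281
Iter 14: z = 0.0217 + -0.3485i, |z|^2 = 0.1219

Answer: 15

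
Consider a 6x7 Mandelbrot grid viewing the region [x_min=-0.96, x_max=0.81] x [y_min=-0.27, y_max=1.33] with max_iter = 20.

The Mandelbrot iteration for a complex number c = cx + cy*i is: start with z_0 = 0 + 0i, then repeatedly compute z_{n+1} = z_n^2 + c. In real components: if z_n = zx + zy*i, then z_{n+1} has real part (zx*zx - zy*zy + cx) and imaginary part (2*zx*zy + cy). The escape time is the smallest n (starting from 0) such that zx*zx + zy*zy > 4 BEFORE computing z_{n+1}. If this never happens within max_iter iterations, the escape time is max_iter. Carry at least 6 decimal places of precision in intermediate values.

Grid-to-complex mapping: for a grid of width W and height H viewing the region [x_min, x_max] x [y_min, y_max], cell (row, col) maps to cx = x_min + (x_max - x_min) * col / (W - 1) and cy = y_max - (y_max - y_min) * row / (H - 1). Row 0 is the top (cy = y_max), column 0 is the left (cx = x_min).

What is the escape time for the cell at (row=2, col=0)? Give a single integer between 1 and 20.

Answer: 3

Derivation:
z_0 = 0 + 0i, c = -0.9600 + 0.7967i
Iter 1: z = -0.9600 + 0.7967i, |z|^2 = 1.5563
Iter 2: z = -0.6731 + -0.7329i, |z|^2 = 0.9902
Iter 3: z = -1.0442 + 1.7833i, |z|^2 = 4.2705
Escaped at iteration 3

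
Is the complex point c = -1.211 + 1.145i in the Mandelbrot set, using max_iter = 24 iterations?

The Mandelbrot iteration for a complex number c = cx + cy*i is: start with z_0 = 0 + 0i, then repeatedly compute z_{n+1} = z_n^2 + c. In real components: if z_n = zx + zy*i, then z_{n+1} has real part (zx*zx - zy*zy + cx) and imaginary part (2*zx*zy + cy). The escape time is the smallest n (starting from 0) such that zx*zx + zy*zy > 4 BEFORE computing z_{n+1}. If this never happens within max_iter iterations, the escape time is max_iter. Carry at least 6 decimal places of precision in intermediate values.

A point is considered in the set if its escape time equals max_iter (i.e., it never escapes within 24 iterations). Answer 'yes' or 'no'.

Answer: no

Derivation:
z_0 = 0 + 0i, c = -1.2110 + 1.1450i
Iter 1: z = -1.2110 + 1.1450i, |z|^2 = 2.7775
Iter 2: z = -1.0555 + -1.6282i, |z|^2 = 3.7651
Iter 3: z = -2.7479 + 4.5821i, |z|^2 = 28.5469
Escaped at iteration 3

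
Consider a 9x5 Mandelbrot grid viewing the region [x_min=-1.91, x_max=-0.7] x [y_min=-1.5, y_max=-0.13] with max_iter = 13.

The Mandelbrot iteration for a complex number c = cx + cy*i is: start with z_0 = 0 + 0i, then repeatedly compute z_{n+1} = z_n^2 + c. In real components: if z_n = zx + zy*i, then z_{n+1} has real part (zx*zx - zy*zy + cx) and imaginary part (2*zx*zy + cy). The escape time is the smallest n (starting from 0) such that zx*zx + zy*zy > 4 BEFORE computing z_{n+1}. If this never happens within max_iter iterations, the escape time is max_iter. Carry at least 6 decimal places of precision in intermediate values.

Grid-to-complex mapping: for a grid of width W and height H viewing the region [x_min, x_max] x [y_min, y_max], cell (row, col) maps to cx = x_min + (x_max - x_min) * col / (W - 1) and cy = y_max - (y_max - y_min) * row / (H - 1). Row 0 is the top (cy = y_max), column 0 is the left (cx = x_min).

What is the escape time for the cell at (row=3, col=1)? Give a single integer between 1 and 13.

Answer: 1

Derivation:
z_0 = 0 + 0i, c = -1.7588 + -1.1575i
Iter 1: z = -1.7588 + -1.1575i, |z|^2 = 4.4330
Escaped at iteration 1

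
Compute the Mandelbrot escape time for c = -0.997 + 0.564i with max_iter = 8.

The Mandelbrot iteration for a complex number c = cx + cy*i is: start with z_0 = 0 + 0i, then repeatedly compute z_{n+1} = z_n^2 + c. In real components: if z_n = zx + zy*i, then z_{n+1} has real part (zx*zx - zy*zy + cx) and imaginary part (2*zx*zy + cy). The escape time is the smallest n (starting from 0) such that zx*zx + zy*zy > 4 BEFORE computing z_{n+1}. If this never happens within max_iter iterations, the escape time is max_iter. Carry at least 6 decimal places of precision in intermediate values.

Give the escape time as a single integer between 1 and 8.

Answer: 5

Derivation:
z_0 = 0 + 0i, c = -0.9970 + 0.5640i
Iter 1: z = -0.9970 + 0.5640i, |z|^2 = 1.3121
Iter 2: z = -0.3211 + -0.5606i, |z|^2 = 0.4174
Iter 3: z = -1.2082 + 0.9240i, |z|^2 = 2.3135
Iter 4: z = -0.3911 + -1.6688i, |z|^2 = 2.9377
Iter 5: z = -3.6289 + 1.8692i, |z|^2 = 16.6626
Escaped at iteration 5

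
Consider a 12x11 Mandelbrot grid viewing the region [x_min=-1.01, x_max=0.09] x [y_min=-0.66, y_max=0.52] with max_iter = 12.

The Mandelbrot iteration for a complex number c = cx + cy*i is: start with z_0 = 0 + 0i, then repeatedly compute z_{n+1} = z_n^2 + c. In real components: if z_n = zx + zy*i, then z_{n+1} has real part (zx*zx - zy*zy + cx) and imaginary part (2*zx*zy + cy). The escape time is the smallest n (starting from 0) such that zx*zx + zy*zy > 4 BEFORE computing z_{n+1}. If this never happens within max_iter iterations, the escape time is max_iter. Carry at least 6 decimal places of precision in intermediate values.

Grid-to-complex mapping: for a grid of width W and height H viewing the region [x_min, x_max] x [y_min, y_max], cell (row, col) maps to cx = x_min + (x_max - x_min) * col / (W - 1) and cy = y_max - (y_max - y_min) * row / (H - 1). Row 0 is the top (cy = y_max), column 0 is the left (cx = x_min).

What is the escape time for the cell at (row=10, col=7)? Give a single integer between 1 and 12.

z_0 = 0 + 0i, c = -0.3100 + -0.6600i
Iter 1: z = -0.3100 + -0.6600i, |z|^2 = 0.5317
Iter 2: z = -0.6495 + -0.2508i, |z|^2 = 0.4848
Iter 3: z = 0.0489 + -0.3342i, |z|^2 = 0.1141
Iter 4: z = -0.4193 + -0.6927i, |z|^2 = 0.6557
Iter 5: z = -0.6140 + -0.0791i, |z|^2 = 0.3833
Iter 6: z = 0.0608 + -0.5629i, |z|^2 = 0.3205
Iter 7: z = -0.6231 + -0.7284i, |z|^2 = 0.9189
Iter 8: z = -0.4523 + 0.2478i, |z|^2 = 0.2660
Iter 9: z = -0.1668 + -0.8842i, |z|^2 = 0.8097
Iter 10: z = -1.0640 + -0.3650i, |z|^2 = 1.2653
Iter 11: z = 0.6889 + 0.1167i, |z|^2 = 0.4882

Answer: 12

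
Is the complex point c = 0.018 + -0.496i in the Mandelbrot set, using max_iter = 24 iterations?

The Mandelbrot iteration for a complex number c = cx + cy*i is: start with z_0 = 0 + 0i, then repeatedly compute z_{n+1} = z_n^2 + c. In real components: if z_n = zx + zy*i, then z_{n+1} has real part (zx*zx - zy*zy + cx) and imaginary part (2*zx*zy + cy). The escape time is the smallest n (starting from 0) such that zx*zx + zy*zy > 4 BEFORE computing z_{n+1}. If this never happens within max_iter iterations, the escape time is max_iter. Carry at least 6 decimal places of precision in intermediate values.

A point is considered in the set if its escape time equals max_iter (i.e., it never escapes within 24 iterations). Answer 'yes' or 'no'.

z_0 = 0 + 0i, c = 0.0180 + -0.4960i
Iter 1: z = 0.0180 + -0.4960i, |z|^2 = 0.2463
Iter 2: z = -0.2277 + -0.5139i, |z|^2 = 0.3159
Iter 3: z = -0.1942 + -0.2620i, |z|^2 = 0.1064
Iter 4: z = -0.0129 + -0.3942i, |z|^2 = 0.1556
Iter 5: z = -0.1373 + -0.4858i, |z|^2 = 0.2548
Iter 6: z = -0.1992 + -0.3626i, |z|^2 = 0.1712
Iter 7: z = -0.0738 + -0.3515i, |z|^2 = 0.1290
Iter 8: z = -0.1001 + -0.4441i, |z|^2 = 0.2072
Iter 9: z = -0.1692 + -0.4071i, |z|^2 = 0.1943
Iter 10: z = -0.1191 + -0.3583i, |z|^2 = 0.1425
Iter 11: z = -0.0962 + -0.4107i, |z|^2 = 0.1779
Iter 12: z = -0.1414 + -0.4170i, |z|^2 = 0.1939
Iter 13: z = -0.1359 + -0.3781i, |z|^2 = 0.1614
Iter 14: z = -0.1065 + -0.3932i, |z|^2 = 0.1660
Iter 15: z = -0.1253 + -0.4123i, |z|^2 = 0.1857
Iter 16: z = -0.1363 + -0.3927i, |z|^2 = 0.1728
Iter 17: z = -0.1176 + -0.3890i, |z|^2 = 0.1651
Iter 18: z = -0.1195 + -0.4045i, |z|^2 = 0.1779
Iter 19: z = -0.1313 + -0.3994i, |z|^2 = 0.1767
Iter 20: z = -0.1242 + -0.3911i, |z|^2 = 0.1684
Iter 21: z = -0.1195 + -0.3988i, |z|^2 = 0.1733
Iter 22: z = -0.1268 + -0.4007i, |z|^2 = 0.1766
Iter 23: z = -0.1265 + -0.3944i, |z|^2 = 0.1716
Did not escape in 24 iterations → in set

Answer: yes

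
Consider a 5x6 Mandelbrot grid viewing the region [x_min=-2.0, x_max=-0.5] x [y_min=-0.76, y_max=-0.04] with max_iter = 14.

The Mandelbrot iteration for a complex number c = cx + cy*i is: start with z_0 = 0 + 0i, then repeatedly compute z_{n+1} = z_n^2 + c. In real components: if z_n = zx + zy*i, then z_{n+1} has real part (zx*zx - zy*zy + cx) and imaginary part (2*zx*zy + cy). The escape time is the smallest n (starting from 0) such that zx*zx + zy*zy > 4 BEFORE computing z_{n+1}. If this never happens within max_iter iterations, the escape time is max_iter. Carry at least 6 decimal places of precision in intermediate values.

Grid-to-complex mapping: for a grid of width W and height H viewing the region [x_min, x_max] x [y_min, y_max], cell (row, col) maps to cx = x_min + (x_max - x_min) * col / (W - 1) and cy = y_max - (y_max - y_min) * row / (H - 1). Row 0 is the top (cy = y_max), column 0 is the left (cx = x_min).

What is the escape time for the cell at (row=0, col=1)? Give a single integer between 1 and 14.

Answer: 8

Derivation:
z_0 = 0 + 0i, c = -1.6250 + -0.0400i
Iter 1: z = -1.6250 + -0.0400i, |z|^2 = 2.6422
Iter 2: z = 1.0140 + 0.0900i, |z|^2 = 1.0363
Iter 3: z = -0.6049 + 0.1425i, |z|^2 = 0.3862
Iter 4: z = -1.2795 + -0.2124i, |z|^2 = 1.6822
Iter 5: z = -0.0331 + 0.5035i, |z|^2 = 0.2547
Iter 6: z = -1.8775 + -0.0733i, |z|^2 = 3.5303
Iter 7: z = 1.8945 + 0.2353i, |z|^2 = 3.6445
Iter 8: z = 1.9088 + 0.8516i, |z|^2 = 4.3687
Escaped at iteration 8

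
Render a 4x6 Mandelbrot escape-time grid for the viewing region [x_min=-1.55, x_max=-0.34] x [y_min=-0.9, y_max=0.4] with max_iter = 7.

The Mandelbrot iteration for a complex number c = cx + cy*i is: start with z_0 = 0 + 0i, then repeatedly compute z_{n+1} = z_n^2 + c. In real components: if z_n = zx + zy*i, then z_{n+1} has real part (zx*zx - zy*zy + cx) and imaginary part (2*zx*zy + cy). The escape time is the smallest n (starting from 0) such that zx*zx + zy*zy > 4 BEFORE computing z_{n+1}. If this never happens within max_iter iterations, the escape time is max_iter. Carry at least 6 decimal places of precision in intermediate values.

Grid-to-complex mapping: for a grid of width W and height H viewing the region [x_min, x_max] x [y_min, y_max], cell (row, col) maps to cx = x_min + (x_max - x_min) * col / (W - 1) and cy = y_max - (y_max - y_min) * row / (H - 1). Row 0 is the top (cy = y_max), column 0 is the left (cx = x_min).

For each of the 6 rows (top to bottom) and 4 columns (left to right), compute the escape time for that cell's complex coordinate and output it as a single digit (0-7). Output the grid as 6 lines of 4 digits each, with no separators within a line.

(row=0, col=0): c = -1.5500 + 0.4000i → escape time 4
(row=0, col=1): c = -1.1467 + 0.4000i → escape time 7
(row=0, col=2): c = -0.7433 + 0.4000i → escape time 7
(row=0, col=3): c = -0.3400 + 0.4000i → escape time 7
(row=1, col=0): c = -1.5500 + 0.1400i → escape time 6
(row=1, col=1): c = -1.1467 + 0.1400i → escape time 7
(row=1, col=2): c = -0.7433 + 0.1400i → escape time 7
(row=1, col=3): c = -0.3400 + 0.1400i → escape time 7
(row=2, col=0): c = -1.5500 + -0.1200i → escape time 6
(row=2, col=1): c = -1.1467 + -0.1200i → escape time 7
(row=2, col=2): c = -0.7433 + -0.1200i → escape time 7
(row=2, col=3): c = -0.3400 + -0.1200i → escape time 7
(row=3, col=0): c = -1.5500 + -0.3800i → escape time 4
(row=3, col=1): c = -1.1467 + -0.3800i → escape time 7
(row=3, col=2): c = -0.7433 + -0.3800i → escape time 7
(row=3, col=3): c = -0.3400 + -0.3800i → escape time 7
(row=4, col=0): c = -1.5500 + -0.6400i → escape time 3
(row=4, col=1): c = -1.1467 + -0.6400i → escape time 3
(row=4, col=2): c = -0.7433 + -0.6400i → escape time 5
(row=4, col=3): c = -0.3400 + -0.6400i → escape time 7
(row=5, col=0): c = -1.5500 + -0.9000i → escape time 3
(row=5, col=1): c = -1.1467 + -0.9000i → escape time 3
(row=5, col=2): c = -0.7433 + -0.9000i → escape time 4
(row=5, col=3): c = -0.3400 + -0.9000i → escape time 5

Answer: 4777
6777
6777
4777
3357
3345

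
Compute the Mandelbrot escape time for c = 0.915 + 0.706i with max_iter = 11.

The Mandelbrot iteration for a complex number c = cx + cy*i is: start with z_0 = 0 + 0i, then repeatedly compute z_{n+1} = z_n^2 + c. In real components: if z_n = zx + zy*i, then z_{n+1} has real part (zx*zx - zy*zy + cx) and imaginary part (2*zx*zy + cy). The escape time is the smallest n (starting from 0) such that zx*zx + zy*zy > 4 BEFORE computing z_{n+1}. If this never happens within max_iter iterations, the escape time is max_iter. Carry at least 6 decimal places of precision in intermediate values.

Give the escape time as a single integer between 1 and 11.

z_0 = 0 + 0i, c = 0.9150 + 0.7060i
Iter 1: z = 0.9150 + 0.7060i, |z|^2 = 1.3357
Iter 2: z = 1.2538 + 1.9980i, |z|^2 = 5.5639
Escaped at iteration 2

Answer: 2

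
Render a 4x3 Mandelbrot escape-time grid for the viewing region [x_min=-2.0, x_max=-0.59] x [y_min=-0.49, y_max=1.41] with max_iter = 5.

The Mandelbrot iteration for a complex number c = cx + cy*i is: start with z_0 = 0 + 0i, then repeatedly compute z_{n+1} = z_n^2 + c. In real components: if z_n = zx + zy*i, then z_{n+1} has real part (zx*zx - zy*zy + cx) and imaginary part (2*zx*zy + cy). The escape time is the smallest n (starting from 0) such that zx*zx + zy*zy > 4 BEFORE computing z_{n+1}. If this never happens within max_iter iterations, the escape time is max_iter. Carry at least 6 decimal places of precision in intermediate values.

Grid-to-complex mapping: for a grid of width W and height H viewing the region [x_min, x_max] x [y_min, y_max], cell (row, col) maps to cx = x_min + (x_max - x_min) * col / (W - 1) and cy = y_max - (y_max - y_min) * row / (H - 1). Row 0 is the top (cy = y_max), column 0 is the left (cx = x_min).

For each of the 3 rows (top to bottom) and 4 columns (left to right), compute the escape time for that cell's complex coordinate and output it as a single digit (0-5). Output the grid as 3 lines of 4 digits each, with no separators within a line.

(row=0, col=0): c = -2.0000 + 1.4100i → escape time 1
(row=0, col=1): c = -1.5300 + 1.4100i → escape time 1
(row=0, col=2): c = -1.0600 + 1.4100i → escape time 2
(row=0, col=3): c = -0.5900 + 1.4100i → escape time 2
(row=1, col=0): c = -2.0000 + 0.4600i → escape time 1
(row=1, col=1): c = -1.5300 + 0.4600i → escape time 3
(row=1, col=2): c = -1.0600 + 0.4600i → escape time 5
(row=1, col=3): c = -0.5900 + 0.4600i → escape time 5
(row=2, col=0): c = -2.0000 + -0.4900i → escape time 1
(row=2, col=1): c = -1.5300 + -0.4900i → escape time 3
(row=2, col=2): c = -1.0600 + -0.4900i → escape time 5
(row=2, col=3): c = -0.5900 + -0.4900i → escape time 5

Answer: 1122
1355
1355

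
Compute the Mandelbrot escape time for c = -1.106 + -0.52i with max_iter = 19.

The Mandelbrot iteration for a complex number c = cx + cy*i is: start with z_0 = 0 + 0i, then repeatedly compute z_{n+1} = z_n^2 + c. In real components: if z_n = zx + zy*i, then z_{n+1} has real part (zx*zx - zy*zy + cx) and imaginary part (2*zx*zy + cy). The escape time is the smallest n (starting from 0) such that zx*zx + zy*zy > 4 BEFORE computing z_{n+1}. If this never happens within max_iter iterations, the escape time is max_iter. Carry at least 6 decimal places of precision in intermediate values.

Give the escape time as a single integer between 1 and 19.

z_0 = 0 + 0i, c = -1.1060 + -0.5200i
Iter 1: z = -1.1060 + -0.5200i, |z|^2 = 1.4936
Iter 2: z = -0.1532 + 0.6302i, |z|^2 = 0.4207
Iter 3: z = -1.4797 + -0.7131i, |z|^2 = 2.6981
Iter 4: z = 0.5752 + 1.5903i, |z|^2 = 2.8599
Iter 5: z = -3.3042 + 1.3094i, |z|^2 = 12.6323
Escaped at iteration 5

Answer: 5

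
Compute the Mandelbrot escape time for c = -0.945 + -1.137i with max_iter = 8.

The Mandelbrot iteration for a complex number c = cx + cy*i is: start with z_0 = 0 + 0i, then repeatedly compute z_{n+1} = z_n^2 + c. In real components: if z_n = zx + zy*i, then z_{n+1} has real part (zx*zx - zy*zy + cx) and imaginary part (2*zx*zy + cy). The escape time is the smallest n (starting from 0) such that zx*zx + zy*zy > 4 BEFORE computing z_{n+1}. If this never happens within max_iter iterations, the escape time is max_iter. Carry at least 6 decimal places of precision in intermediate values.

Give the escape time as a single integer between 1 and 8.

z_0 = 0 + 0i, c = -0.9450 + -1.1370i
Iter 1: z = -0.9450 + -1.1370i, |z|^2 = 2.1858
Iter 2: z = -1.3447 + 1.0119i, |z|^2 = 2.8323
Iter 3: z = -0.1607 + -3.8586i, |z|^2 = 14.9144
Escaped at iteration 3

Answer: 3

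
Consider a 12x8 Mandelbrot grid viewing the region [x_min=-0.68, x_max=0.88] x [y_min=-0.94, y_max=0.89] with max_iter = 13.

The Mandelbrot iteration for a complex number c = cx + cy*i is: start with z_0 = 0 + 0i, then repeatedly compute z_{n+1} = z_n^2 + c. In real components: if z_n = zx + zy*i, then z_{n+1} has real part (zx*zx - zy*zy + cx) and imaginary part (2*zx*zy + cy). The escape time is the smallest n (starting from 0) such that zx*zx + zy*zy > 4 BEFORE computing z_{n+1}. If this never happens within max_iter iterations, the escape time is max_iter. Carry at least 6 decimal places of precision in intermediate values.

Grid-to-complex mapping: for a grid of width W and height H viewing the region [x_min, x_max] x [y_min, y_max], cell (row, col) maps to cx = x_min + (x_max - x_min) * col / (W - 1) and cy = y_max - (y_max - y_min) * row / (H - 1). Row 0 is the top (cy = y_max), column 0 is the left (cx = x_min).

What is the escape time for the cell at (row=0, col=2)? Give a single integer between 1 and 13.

z_0 = 0 + 0i, c = -0.3964 + 0.8900i
Iter 1: z = -0.3964 + 0.8900i, |z|^2 = 0.9492
Iter 2: z = -1.0314 + 0.1845i, |z|^2 = 1.0977
Iter 3: z = 0.6333 + 0.5095i, |z|^2 = 0.6607
Iter 4: z = -0.2549 + 1.5353i, |z|^2 = 2.4222
Iter 5: z = -2.6886 + 0.1074i, |z|^2 = 7.2402
Escaped at iteration 5

Answer: 5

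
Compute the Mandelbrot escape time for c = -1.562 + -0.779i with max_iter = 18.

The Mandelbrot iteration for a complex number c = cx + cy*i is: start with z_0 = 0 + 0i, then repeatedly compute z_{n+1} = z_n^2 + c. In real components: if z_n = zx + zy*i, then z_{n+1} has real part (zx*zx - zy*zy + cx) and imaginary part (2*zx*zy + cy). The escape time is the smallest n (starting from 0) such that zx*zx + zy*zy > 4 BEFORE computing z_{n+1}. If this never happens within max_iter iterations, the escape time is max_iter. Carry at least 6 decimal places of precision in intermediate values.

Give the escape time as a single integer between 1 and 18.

z_0 = 0 + 0i, c = -1.5620 + -0.7790i
Iter 1: z = -1.5620 + -0.7790i, |z|^2 = 3.0467
Iter 2: z = 0.2710 + 1.6546i, |z|^2 = 2.8111
Iter 3: z = -4.2262 + 0.1178i, |z|^2 = 17.8750
Escaped at iteration 3

Answer: 3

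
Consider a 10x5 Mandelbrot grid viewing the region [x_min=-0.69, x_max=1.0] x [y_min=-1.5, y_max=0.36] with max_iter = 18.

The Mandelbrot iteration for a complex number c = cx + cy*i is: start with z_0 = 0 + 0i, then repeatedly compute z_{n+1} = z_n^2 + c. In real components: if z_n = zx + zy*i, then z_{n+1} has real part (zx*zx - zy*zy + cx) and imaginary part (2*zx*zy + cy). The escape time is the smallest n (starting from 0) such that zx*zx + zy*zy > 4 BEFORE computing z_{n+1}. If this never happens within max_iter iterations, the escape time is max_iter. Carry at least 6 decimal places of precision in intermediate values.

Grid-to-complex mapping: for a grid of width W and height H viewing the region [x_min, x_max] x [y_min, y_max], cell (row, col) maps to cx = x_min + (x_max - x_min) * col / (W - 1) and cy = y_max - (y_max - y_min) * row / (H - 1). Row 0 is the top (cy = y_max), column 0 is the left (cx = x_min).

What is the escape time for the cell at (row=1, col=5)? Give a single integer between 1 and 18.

Answer: 18

Derivation:
z_0 = 0 + 0i, c = 0.2489 + -0.1050i
Iter 1: z = 0.2489 + -0.1050i, |z|^2 = 0.0730
Iter 2: z = 0.2998 + -0.1573i, |z|^2 = 0.1146
Iter 3: z = 0.3140 + -0.1993i, |z|^2 = 0.1383
Iter 4: z = 0.3078 + -0.2302i, |z|^2 = 0.1477
Iter 5: z = 0.2906 + -0.2467i, |z|^2 = 0.1453
Iter 6: z = 0.2725 + -0.2484i, |z|^2 = 0.1360
Iter 7: z = 0.2614 + -0.2404i, |z|^2 = 0.1261
Iter 8: z = 0.2595 + -0.2307i, |z|^2 = 0.1205
Iter 9: z = 0.2630 + -0.2247i, |z|^2 = 0.1197
Iter 10: z = 0.2676 + -0.2232i, |z|^2 = 0.1214
Iter 11: z = 0.2707 + -0.2244i, |z|^2 = 0.1236
Iter 12: z = 0.2718 + -0.2265i, |z|^2 = 0.1252
Iter 13: z = 0.2715 + -0.2281i, |z|^2 = 0.1257
Iter 14: z = 0.2705 + -0.2288i, |z|^2 = 0.1256
Iter 15: z = 0.2697 + -0.2288i, |z|^2 = 0.1251
Iter 16: z = 0.2693 + -0.2284i, |z|^2 = 0.1247
Iter 17: z = 0.2692 + -0.2280i, |z|^2 = 0.1245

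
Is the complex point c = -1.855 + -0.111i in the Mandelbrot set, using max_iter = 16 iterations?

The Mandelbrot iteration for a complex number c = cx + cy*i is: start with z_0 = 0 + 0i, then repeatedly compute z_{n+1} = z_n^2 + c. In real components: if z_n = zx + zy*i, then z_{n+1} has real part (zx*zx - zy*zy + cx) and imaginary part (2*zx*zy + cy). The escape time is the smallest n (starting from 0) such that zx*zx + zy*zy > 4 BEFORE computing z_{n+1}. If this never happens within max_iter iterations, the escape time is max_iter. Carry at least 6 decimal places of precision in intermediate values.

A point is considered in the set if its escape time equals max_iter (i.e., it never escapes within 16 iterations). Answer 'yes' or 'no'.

z_0 = 0 + 0i, c = -1.8550 + -0.1110i
Iter 1: z = -1.8550 + -0.1110i, |z|^2 = 3.4533
Iter 2: z = 1.5737 + 0.3008i, |z|^2 = 2.5670
Iter 3: z = 0.5311 + 0.8358i, |z|^2 = 0.9805
Iter 4: z = -2.2715 + 0.7767i, |z|^2 = 5.7629
Escaped at iteration 4

Answer: no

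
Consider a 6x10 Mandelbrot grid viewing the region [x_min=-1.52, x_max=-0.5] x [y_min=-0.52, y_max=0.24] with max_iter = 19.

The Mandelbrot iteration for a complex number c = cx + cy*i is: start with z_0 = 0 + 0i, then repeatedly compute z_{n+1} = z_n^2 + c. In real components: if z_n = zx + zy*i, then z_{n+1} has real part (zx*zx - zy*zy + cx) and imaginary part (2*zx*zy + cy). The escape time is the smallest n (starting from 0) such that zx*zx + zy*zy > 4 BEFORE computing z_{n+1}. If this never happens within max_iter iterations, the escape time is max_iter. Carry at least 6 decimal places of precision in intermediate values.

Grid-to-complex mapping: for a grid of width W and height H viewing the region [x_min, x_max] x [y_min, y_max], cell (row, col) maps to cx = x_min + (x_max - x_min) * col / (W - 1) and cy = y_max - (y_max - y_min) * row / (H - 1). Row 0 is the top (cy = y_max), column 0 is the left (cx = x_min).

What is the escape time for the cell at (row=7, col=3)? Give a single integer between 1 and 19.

Answer: 8

Derivation:
z_0 = 0 + 0i, c = -0.9080 + -0.3511i
Iter 1: z = -0.9080 + -0.3511i, |z|^2 = 0.9477
Iter 2: z = -0.2068 + 0.2865i, |z|^2 = 0.1249
Iter 3: z = -0.9473 + -0.4696i, |z|^2 = 1.1179
Iter 4: z = -0.2311 + 0.5386i, |z|^2 = 0.3436
Iter 5: z = -1.1447 + -0.6001i, |z|^2 = 1.6705
Iter 6: z = 0.0422 + 1.0228i, |z|^2 = 1.0479
Iter 7: z = -1.9523 + -0.2647i, |z|^2 = 3.8817
Iter 8: z = 2.8335 + 0.6826i, |z|^2 = 8.4948
Escaped at iteration 8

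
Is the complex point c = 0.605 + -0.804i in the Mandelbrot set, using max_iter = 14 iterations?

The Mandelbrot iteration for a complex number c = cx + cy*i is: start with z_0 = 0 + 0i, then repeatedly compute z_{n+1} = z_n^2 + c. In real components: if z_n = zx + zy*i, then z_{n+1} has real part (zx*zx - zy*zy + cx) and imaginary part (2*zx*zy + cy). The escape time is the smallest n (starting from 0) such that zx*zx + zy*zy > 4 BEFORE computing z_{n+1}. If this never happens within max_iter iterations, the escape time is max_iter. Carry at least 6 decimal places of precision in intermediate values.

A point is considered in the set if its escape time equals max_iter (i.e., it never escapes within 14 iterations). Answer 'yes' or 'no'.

Answer: no

Derivation:
z_0 = 0 + 0i, c = 0.6050 + -0.8040i
Iter 1: z = 0.6050 + -0.8040i, |z|^2 = 1.0124
Iter 2: z = 0.3246 + -1.7768i, |z|^2 = 3.2625
Iter 3: z = -2.4468 + -1.9576i, |z|^2 = 9.8188
Escaped at iteration 3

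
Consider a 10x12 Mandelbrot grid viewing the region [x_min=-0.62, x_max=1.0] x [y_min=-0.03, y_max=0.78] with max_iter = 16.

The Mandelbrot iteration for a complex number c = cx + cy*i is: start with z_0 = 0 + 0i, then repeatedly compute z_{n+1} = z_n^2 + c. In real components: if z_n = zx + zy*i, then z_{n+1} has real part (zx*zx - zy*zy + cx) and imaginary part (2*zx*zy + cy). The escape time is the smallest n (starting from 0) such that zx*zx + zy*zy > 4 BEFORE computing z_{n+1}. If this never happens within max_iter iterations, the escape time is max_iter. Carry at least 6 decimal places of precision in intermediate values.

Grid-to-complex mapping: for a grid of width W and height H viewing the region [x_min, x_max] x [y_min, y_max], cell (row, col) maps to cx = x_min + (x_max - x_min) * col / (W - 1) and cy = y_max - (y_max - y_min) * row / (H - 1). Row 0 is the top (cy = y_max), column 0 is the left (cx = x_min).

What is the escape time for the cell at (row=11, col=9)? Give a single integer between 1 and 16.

Answer: 2

Derivation:
z_0 = 0 + 0i, c = 1.0000 + -0.0300i
Iter 1: z = 1.0000 + -0.0300i, |z|^2 = 1.0009
Iter 2: z = 1.9991 + -0.0900i, |z|^2 = 4.0045
Escaped at iteration 2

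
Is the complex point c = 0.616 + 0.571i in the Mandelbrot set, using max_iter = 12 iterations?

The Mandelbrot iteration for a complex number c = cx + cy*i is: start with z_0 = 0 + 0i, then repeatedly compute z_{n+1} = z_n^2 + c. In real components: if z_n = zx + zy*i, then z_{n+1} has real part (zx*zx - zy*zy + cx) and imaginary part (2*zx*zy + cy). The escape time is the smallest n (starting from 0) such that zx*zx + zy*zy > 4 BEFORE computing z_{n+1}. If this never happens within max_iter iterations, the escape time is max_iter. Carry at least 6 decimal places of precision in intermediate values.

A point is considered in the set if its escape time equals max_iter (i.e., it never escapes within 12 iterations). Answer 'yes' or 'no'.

Answer: no

Derivation:
z_0 = 0 + 0i, c = 0.6160 + 0.5710i
Iter 1: z = 0.6160 + 0.5710i, |z|^2 = 0.7055
Iter 2: z = 0.6694 + 1.2745i, |z|^2 = 2.0724
Iter 3: z = -0.5602 + 2.2773i, |z|^2 = 5.4999
Escaped at iteration 3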